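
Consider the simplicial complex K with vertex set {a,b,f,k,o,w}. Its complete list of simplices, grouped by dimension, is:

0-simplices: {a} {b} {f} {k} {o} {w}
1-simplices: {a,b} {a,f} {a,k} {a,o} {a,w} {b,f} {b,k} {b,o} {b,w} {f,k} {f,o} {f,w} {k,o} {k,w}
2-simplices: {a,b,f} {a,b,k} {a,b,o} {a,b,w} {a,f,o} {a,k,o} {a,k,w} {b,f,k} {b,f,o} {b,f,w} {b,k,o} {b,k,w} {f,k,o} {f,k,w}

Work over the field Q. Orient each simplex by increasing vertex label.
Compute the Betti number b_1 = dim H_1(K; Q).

b_1=0

n_0=6 n_1=14 n_2=14  [Q]
∂1: piv[ab,af,ak,ao,aw] rk=5  ker:bf,bk,bo,bw,fk,fo,fw,ko,kw
∂2: piv[abf,abk,abo,abw,afo,ako,akw,bfk,bfw] rk=9  ker:bfo,bko,bkw,fko,fkw
b_1=(14−5)−9=0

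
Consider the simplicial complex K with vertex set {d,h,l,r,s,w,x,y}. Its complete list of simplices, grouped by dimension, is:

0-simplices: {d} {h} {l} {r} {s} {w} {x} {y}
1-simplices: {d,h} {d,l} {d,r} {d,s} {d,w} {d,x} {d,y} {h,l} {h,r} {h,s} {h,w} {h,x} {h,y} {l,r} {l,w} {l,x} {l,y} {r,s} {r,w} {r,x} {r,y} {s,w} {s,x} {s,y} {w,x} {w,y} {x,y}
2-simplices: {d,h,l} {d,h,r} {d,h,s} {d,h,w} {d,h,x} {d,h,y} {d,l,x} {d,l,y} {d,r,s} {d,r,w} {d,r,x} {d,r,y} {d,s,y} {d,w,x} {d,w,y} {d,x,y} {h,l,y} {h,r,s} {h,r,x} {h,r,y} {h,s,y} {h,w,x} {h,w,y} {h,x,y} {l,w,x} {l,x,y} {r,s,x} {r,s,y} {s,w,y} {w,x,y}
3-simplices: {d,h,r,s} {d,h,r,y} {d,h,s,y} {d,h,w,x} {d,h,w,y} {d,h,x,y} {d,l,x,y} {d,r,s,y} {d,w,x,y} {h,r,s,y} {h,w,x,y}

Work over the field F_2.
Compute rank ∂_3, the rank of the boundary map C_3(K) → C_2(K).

rank∂_3=9

n_0=8 n_1=27 n_2=30 n_3=11  [Z2]
∂1: piv[dh,dl,dr,ds,dw,dx,dy] rk=7  ker:hl,hr,hs,hw,hx,hy,lr,lw,lx,ly,rs,rw,rx,ry,sw,sx,sy,wx,wy,xy
∂2: piv[dhl,dhr,dhs,dhw,dhx,dhy,dlx,dly,drs,drw,drx,dry,dsy,dwx,dwy,dxy,lwx,rsx,swy] rk=19  ker:hly,hrs,hrx,hry,hsy,hwx,hwy,hxy,lxy,rsy,wxy
∂3: piv[dhrs,dhry,dhsy,dhwx,dhwy,dhxy,dlxy,drsy,dwxy] rk=9  ker:hrsy,hwxy
rk∂_3=9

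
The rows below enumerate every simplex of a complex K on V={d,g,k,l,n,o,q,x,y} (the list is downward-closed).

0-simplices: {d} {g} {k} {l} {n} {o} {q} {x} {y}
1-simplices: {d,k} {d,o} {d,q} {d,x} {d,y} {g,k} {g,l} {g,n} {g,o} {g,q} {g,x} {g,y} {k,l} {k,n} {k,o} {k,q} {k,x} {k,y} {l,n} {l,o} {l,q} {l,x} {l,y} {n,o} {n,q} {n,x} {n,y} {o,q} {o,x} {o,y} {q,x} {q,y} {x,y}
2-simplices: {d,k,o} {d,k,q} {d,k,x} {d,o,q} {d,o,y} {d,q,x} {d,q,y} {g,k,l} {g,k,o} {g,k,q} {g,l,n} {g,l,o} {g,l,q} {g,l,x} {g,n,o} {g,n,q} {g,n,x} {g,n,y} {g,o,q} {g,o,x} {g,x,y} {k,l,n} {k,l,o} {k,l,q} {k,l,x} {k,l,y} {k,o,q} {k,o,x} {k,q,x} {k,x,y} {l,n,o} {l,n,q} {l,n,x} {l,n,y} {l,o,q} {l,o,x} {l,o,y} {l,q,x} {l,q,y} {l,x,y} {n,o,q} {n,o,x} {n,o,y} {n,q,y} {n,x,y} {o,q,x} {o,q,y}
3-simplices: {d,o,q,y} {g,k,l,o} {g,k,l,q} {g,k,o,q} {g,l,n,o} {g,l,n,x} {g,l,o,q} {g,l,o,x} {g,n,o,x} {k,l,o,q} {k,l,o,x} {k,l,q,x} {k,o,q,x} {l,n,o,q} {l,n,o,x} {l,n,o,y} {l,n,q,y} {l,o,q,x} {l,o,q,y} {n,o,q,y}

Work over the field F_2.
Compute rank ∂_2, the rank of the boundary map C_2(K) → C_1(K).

rank∂_2=25

n_0=9 n_1=33 n_2=47 n_3=20  [Z2]
∂1: piv[dk,do,dq,dx,dy,gk,gl,gn] rk=8  ker:go,gq,gx,gy,kl,kn,ko,kq,kx,ky,ln,lo,lq,lx,ly,no,nq,nx,ny,oq,ox,oy,qx,qy,xy
∂2: piv[dko,dkq,dkx,doq,doy,dqx,dqy,gkl,gko,gkq,gln,glo,glq,glx,gno,gnq,gnx,gny,gox,gxy,kln,klx,kly,kxy,loy] rk=25  ker:goq,klo,klq,koq,kox,kqx,lno,lnq,lnx,lny,loq,lox,lqx,lqy,lxy,noq,nox,noy,nqy,nxy,oqx,oqy
∂3: piv[doqy,gklo,gklq,gkoq,glno,glnx,gloq,glox,gnox,klox,klqx,koqx,lnoq,lnoy,lnqy,loqy] rk=16  ker:kloq,lnox,loqx,noqy
rk∂_2=25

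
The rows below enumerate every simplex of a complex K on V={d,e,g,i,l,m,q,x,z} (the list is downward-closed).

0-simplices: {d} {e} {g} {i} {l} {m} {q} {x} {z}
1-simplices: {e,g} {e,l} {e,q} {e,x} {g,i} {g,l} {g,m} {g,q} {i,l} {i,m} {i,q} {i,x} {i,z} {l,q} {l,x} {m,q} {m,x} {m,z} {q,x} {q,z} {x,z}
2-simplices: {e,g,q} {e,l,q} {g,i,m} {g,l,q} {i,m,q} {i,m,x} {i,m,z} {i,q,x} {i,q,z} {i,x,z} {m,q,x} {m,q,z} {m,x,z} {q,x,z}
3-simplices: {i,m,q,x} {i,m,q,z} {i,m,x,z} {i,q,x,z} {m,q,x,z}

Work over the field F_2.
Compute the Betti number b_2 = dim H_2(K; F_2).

b_2=0

n_0=9 n_1=21 n_2=14 n_3=5  [Z2]
∂1: piv[eg,el,eq,ex,gi,gm,iz] rk=7  ker:gl,gq,il,im,iq,ix,lq,lx,mq,mx,mz,qx,qz,xz
∂2: piv[egq,elq,gim,glq,imq,imx,imz,iqx,iqz,ixz] rk=10  ker:mqx,mqz,mxz,qxz
∂3: piv[imqx,imqz,imxz,iqxz] rk=4  ker:mqxz
b_2=(14−10)−4=0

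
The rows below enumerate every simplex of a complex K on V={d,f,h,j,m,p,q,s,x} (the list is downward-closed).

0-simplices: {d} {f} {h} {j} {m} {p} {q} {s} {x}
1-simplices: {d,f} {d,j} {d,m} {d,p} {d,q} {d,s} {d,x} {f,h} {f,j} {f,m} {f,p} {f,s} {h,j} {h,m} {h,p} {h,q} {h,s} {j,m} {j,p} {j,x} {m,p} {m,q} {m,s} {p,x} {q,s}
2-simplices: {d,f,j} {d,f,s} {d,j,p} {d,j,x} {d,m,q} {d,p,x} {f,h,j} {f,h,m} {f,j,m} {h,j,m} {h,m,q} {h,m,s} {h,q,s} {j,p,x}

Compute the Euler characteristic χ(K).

χ(K)=-2

n_0=9 n_1=25 n_2=14
χ=+9−25+14=-2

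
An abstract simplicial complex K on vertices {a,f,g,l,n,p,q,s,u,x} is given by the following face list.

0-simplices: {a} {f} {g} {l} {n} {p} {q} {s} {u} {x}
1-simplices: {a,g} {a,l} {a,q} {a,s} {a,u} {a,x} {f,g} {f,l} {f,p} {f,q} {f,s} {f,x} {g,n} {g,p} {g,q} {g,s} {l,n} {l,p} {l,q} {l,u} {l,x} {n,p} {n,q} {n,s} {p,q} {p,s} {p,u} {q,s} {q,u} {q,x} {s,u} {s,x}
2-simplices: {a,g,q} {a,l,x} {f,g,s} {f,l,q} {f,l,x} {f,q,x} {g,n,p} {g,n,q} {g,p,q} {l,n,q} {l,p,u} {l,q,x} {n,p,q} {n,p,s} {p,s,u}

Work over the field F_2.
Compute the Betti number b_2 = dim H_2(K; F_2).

b_2=2

n_0=10 n_1=32 n_2=15  [Z2]
∂1: piv[ag,al,aq,as,au,ax,fg,fp,gn] rk=9  ker:fl,fq,fs,fx,gp,gq,gs,ln,lp,lq,lu,lx,np,nq,ns,pq,ps,pu,qs,qu,qx,su,sx
∂2: piv[agq,alx,fgs,flq,flx,fqx,gnp,gnq,gpq,lnq,lpu,nps,psu] rk=13  ker:lqx,npq
b_2=(15−13)−0=2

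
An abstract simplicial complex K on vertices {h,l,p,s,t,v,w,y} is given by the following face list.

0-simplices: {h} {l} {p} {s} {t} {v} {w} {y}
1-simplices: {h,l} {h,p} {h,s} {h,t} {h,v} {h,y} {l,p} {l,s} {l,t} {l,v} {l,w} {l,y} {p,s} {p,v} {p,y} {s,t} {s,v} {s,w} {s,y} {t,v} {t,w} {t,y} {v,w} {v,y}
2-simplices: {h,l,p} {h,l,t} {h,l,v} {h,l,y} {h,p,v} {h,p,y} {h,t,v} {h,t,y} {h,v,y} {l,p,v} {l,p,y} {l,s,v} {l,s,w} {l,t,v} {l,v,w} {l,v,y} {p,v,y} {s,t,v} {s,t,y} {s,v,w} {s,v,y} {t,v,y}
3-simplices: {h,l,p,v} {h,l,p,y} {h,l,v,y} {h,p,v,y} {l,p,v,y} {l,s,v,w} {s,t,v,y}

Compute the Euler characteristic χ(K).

χ(K)=-1

n_0=8 n_1=24 n_2=22 n_3=7
χ=+8−24+22−7=-1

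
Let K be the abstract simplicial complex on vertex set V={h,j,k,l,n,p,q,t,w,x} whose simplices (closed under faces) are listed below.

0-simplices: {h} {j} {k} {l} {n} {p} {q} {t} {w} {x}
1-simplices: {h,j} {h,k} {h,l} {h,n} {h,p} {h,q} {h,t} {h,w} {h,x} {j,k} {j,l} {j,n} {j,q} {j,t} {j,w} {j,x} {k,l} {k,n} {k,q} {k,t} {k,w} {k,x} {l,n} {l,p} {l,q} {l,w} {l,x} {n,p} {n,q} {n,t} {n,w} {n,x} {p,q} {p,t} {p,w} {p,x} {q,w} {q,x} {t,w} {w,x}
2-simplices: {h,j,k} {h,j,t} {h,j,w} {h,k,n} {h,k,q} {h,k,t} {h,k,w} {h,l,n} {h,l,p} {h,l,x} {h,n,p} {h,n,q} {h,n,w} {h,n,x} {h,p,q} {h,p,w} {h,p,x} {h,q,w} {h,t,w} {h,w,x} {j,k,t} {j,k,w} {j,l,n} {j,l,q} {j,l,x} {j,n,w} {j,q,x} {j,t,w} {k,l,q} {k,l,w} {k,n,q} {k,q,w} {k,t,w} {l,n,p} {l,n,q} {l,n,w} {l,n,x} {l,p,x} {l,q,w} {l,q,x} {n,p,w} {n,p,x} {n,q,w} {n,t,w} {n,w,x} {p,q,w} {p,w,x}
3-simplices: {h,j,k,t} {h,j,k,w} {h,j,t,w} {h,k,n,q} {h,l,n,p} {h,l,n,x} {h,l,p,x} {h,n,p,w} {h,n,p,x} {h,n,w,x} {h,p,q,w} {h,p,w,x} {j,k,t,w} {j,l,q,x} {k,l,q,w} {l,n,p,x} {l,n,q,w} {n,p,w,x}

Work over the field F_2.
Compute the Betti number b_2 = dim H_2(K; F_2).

b_2=2

n_0=10 n_1=40 n_2=47 n_3=18  [Z2]
∂1: piv[hj,hk,hl,hn,hp,hq,ht,hw,hx] rk=9  ker:jk,jl,jn,jq,jt,jw,jx,kl,kn,kq,kt,kw,kx,ln,lp,lq,lw,lx,np,nq,nt,nw,nx,pq,pt,pw,px,qw,qx,tw,wx
∂2: piv[hjk,hjt,hjw,hkn,hkq,hkt,hkw,hln,hlp,hlx,hnp,hnq,hnw,hnx,hpq,hpw,hpx,hqw,htw,hwx,jln,jlq,jlx,jnw,jqx,klq,klw,lnq,ntw] rk=29  ker:jkt,jkw,jtw,knq,kqw,ktw,lnp,lnw,lnx,lpx,lqw,lqx,npw,npx,nqw,nwx,pqw,pwx
∂3: piv[hjkt,hjkw,hjtw,hknq,hlnp,hlnx,hlpx,hnpw,hnpx,hnwx,hpqw,hpwx,jktw,jlqx,klqw,lnqw] rk=16  ker:lnpx,npwx
b_2=(47−29)−16=2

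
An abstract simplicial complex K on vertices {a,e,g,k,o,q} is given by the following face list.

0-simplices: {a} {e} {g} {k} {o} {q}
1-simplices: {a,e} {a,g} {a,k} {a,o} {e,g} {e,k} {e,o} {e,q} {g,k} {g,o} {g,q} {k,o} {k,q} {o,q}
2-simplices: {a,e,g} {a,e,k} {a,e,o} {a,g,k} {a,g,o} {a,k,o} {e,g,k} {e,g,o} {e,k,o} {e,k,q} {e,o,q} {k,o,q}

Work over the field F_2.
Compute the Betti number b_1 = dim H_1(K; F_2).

b_1=1

n_0=6 n_1=14 n_2=12  [Z2]
∂1: piv[ae,ag,ak,ao,eq] rk=5  ker:eg,ek,eo,gk,go,gq,ko,kq,oq
∂2: piv[aeg,aek,aeo,agk,ago,ako,ekq,eoq] rk=8  ker:egk,ego,eko,koq
b_1=(14−5)−8=1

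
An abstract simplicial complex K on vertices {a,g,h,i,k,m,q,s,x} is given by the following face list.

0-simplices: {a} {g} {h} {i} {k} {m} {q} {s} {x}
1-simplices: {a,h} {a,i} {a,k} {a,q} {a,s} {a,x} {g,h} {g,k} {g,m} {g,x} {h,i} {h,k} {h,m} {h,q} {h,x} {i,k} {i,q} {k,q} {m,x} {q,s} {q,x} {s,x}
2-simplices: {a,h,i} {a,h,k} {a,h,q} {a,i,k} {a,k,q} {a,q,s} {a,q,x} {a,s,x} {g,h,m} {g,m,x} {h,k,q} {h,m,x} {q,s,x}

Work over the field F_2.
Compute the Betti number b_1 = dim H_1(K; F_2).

n_0=9 n_1=22 n_2=13  [Z2]
∂1: piv[ah,ai,ak,aq,as,ax,gh,gm] rk=8  ker:gk,gx,hi,hk,hm,hq,hx,ik,iq,kq,mx,qs,qx,sx
∂2: piv[ahi,ahk,ahq,aik,akq,aqs,aqx,asx,ghm,gmx,hmx] rk=11  ker:hkq,qsx
b_1=(22−8)−11=3

b_1=3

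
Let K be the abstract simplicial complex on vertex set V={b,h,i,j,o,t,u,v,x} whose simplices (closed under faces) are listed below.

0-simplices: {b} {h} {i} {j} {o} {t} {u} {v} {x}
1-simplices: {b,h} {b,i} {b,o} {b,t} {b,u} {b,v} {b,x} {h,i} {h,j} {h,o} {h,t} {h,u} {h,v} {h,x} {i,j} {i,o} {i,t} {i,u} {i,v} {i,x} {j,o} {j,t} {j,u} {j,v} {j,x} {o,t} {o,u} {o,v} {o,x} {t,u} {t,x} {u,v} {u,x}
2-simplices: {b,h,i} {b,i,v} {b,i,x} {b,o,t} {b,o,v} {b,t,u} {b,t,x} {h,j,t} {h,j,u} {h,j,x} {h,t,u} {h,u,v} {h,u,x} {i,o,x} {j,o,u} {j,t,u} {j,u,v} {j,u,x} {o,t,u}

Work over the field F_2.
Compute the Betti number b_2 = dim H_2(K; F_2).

b_2=2

n_0=9 n_1=33 n_2=19  [Z2]
∂1: piv[bh,bi,bo,bt,bu,bv,bx,hj] rk=8  ker:hi,ho,ht,hu,hv,hx,ij,io,it,iu,iv,ix,jo,jt,ju,jv,jx,ot,ou,ov,ox,tu,tx,uv,ux
∂2: piv[bhi,biv,bix,bot,bov,btu,btx,hjt,hju,hjx,htu,huv,hux,iox,jou,juv,otu] rk=17  ker:jtu,jux
b_2=(19−17)−0=2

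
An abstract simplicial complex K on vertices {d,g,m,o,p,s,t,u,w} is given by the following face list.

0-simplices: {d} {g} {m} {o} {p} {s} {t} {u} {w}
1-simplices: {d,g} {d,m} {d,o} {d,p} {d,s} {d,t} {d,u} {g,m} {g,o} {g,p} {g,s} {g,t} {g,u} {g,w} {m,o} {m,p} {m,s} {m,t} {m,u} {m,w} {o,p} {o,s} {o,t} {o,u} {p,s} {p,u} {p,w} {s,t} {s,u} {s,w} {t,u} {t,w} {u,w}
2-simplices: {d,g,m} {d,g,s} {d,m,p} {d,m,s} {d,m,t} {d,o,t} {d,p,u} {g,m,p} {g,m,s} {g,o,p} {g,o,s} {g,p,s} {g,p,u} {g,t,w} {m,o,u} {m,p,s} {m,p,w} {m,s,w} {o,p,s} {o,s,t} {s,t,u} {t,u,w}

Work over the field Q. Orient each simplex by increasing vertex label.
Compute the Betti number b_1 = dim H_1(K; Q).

b_1=6

n_0=9 n_1=33 n_2=22  [Q]
∂1: piv[dg,dm,do,dp,ds,dt,du,gw] rk=8  ker:gm,go,gp,gs,gt,gu,mo,mp,ms,mt,mu,mw,op,os,ot,ou,ps,pu,pw,st,su,sw,tu,tw,uw
∂2: piv[dgm,dgs,dmp,dms,dmt,dot,dpu,gmp,gop,gos,gps,gpu,gtw,mou,mpw,msw,ost,stu,tuw] rk=19  ker:gms,mps,ops
b_1=(33−8)−19=6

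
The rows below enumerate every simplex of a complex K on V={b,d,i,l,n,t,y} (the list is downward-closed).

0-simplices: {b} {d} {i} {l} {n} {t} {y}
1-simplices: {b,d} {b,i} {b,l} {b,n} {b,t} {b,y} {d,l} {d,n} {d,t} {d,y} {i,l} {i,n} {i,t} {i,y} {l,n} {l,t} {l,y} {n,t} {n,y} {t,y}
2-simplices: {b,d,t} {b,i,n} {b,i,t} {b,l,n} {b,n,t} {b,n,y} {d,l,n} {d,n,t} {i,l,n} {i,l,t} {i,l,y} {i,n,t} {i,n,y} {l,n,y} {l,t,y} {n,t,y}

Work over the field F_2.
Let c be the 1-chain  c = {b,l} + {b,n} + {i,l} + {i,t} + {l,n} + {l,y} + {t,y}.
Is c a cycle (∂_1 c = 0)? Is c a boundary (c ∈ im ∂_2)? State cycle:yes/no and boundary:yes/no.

cycle:yes boundary:yes

n_0=7 n_1=20 n_2=16  [Z2]
∂1: piv[bd,bi,bl,bn,bt,by] rk=6  ker:dl,dn,dt,dy,il,in,it,iy,ln,lt,ly,nt,ny,ty
∂2: piv[bdt,bin,bit,bln,bnt,bny,dln,dnt,iln,ilt,ily,iny,lty] rk=13  ker:int,lny,nty
∂1c = 0
c vs im∂2: reduces to 0 ⇒ boundary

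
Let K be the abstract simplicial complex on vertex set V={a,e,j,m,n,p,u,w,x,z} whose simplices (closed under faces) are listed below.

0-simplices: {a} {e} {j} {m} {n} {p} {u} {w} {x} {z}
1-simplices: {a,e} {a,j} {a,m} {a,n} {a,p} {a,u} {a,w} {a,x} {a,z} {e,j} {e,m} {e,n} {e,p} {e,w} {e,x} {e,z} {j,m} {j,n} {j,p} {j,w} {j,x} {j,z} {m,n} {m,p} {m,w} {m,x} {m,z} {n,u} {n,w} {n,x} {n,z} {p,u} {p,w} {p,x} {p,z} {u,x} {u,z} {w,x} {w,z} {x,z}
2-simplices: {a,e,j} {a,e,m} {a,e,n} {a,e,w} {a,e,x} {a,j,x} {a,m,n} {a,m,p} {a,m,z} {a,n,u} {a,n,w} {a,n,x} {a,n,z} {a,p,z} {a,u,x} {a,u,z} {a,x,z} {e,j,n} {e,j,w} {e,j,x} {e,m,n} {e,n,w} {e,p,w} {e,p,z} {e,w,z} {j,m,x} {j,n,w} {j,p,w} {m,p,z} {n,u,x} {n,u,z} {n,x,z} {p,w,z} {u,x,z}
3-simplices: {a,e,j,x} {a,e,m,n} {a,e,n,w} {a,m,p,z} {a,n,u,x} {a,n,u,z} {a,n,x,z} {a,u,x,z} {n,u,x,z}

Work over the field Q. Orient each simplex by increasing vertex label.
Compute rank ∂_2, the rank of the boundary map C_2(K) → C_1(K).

n_0=10 n_1=40 n_2=34 n_3=9  [Q]
∂1: piv[ae,aj,am,an,ap,au,aw,ax,az] rk=9  ker:ej,em,en,ep,ew,ex,ez,jm,jn,jp,jw,jx,jz,mn,mp,mw,mx,mz,nu,nw,nx,nz,pu,pw,px,pz,ux,uz,wx,wz,xz
∂2: piv[aej,aem,aen,aew,aex,ajx,amn,amp,amz,anu,anw,anx,anz,apz,aux,auz,axz,ejn,ejw,epw,epz,ewz,jmx,jpw] rk=24  ker:ejx,emn,enw,jnw,mpz,nux,nuz,nxz,pwz,uxz
∂3: piv[aejx,aemn,aenw,ampz,anux,anuz,anxz,auxz] rk=8  ker:nuxz
rk∂_2=24

rank∂_2=24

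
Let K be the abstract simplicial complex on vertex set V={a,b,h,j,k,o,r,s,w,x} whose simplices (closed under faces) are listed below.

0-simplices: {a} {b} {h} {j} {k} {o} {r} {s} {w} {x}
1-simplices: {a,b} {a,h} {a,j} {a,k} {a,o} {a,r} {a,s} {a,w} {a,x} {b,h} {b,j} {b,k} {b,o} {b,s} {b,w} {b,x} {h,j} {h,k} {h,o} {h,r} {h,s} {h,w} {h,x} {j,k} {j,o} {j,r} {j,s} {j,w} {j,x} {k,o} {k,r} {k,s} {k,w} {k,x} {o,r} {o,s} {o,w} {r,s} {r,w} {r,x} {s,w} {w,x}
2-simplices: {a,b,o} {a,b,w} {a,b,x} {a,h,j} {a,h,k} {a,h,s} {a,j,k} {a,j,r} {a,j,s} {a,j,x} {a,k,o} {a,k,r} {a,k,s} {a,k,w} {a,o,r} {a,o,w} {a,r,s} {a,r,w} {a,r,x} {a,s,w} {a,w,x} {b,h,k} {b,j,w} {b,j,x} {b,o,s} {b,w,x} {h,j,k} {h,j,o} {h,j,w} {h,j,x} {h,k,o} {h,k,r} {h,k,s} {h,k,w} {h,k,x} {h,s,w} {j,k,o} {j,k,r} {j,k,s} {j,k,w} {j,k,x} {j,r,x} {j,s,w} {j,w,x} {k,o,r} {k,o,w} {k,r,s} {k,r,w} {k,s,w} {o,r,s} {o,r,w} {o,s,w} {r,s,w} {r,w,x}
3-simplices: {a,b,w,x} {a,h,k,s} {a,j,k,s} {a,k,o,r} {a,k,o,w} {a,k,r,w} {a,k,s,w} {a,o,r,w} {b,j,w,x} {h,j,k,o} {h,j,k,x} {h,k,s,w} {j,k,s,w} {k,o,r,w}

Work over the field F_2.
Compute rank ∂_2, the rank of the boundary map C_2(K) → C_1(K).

rank∂_2=32

n_0=10 n_1=42 n_2=54 n_3=14  [Z2]
∂1: piv[ab,ah,aj,ak,ao,ar,as,aw,ax] rk=9  ker:bh,bj,bk,bo,bs,bw,bx,hj,hk,ho,hr,hs,hw,hx,jk,jo,jr,js,jw,jx,ko,kr,ks,kw,kx,or,os,ow,rs,rw,rx,sw,wx
∂2: piv[abo,abw,abx,ahj,ahk,ahs,ajk,ajr,ajs,ajx,ako,akr,aks,akw,aor,aow,ars,arw,arx,asw,awx,bhk,bjw,bjx,bos,hjo,hjw,hjx,hko,hkr,hkx,ors] rk=32  ker:bwx,hjk,hks,hkw,hsw,jko,jkr,jks,jkw,jkx,jrx,jsw,jwx,kor,kow,krs,krw,ksw,orw,osw,rsw,rwx
∂3: piv[abwx,ahks,ajks,akor,akow,akrw,aksw,aorw,bjwx,hjko,hjkx,hksw,jksw] rk=13  ker:korw
rk∂_2=32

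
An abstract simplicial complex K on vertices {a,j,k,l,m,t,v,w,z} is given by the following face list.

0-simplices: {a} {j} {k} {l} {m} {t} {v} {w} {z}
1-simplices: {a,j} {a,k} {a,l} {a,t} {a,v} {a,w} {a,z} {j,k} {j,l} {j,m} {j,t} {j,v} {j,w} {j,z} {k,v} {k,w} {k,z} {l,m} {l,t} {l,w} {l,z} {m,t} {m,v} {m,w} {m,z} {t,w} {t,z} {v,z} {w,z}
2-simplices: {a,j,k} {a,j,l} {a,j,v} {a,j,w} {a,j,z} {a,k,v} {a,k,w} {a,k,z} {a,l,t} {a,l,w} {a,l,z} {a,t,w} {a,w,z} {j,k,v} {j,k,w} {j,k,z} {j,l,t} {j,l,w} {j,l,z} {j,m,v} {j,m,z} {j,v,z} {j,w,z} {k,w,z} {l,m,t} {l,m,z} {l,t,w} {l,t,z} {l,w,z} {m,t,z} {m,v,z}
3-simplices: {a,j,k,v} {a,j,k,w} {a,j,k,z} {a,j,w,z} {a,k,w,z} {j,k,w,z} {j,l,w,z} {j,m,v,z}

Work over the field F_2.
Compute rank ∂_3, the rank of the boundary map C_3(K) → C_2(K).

n_0=9 n_1=29 n_2=31 n_3=8  [Z2]
∂1: piv[aj,ak,al,at,av,aw,az,jm] rk=8  ker:jk,jl,jt,jv,jw,jz,kv,kw,kz,lm,lt,lw,lz,mt,mv,mw,mz,tw,tz,vz,wz
∂2: piv[ajk,ajl,ajv,ajw,ajz,akv,akw,akz,alt,alw,alz,atw,awz,jlt,jmv,jmz,jvz,lmt,lmz,ltz] rk=20  ker:jkv,jkw,jkz,jlw,jlz,jwz,kwz,ltw,lwz,mtz,mvz
∂3: piv[ajkv,ajkw,ajkz,ajwz,akwz,jlwz,jmvz] rk=7  ker:jkwz
rk∂_3=7

rank∂_3=7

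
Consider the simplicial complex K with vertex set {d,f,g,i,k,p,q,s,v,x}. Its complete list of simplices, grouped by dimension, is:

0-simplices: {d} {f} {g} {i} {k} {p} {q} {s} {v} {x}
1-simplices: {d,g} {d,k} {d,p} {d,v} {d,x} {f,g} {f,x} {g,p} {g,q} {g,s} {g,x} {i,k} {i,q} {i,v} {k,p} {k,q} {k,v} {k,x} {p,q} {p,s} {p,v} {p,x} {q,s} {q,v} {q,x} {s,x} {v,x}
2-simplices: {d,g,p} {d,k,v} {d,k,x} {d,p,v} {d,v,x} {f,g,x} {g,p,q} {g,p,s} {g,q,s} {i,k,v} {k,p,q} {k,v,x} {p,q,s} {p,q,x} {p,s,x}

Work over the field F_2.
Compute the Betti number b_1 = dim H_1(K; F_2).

b_1=5

n_0=10 n_1=27 n_2=15  [Z2]
∂1: piv[dg,dk,dp,dv,dx,fg,gq,gs,ik] rk=9  ker:fx,gp,gx,iq,iv,kp,kq,kv,kx,pq,ps,pv,px,qs,qv,qx,sx,vx
∂2: piv[dgp,dkv,dkx,dpv,dvx,fgx,gpq,gps,gqs,ikv,kpq,pqx,psx] rk=13  ker:kvx,pqs
b_1=(27−9)−13=5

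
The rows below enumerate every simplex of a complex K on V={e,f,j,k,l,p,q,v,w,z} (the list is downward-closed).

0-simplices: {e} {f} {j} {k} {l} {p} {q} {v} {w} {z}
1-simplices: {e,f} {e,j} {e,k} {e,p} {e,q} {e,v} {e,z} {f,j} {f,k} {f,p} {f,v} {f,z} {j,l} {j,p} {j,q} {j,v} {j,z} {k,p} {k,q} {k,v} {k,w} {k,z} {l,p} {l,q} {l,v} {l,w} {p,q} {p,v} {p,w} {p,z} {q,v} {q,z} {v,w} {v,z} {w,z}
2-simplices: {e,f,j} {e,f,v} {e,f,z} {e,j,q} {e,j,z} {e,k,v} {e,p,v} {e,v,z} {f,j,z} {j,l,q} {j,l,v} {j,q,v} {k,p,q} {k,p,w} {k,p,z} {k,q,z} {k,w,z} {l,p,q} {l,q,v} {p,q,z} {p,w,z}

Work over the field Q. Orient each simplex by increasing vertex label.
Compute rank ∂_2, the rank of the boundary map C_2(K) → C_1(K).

n_0=10 n_1=35 n_2=21  [Q]
∂1: piv[ef,ej,ek,ep,eq,ev,ez,jl,kw] rk=9  ker:fj,fk,fp,fv,fz,jp,jq,jv,jz,kp,kq,kv,kz,lp,lq,lv,lw,pq,pv,pw,pz,qv,qz,vw,vz,wz
∂2: piv[efj,efv,efz,ejq,ejz,ekv,epv,evz,jlq,jlv,jqv,kpq,kpw,kpz,kqz,kwz,lpq] rk=17  ker:fjz,lqv,pqz,pwz
rk∂_2=17

rank∂_2=17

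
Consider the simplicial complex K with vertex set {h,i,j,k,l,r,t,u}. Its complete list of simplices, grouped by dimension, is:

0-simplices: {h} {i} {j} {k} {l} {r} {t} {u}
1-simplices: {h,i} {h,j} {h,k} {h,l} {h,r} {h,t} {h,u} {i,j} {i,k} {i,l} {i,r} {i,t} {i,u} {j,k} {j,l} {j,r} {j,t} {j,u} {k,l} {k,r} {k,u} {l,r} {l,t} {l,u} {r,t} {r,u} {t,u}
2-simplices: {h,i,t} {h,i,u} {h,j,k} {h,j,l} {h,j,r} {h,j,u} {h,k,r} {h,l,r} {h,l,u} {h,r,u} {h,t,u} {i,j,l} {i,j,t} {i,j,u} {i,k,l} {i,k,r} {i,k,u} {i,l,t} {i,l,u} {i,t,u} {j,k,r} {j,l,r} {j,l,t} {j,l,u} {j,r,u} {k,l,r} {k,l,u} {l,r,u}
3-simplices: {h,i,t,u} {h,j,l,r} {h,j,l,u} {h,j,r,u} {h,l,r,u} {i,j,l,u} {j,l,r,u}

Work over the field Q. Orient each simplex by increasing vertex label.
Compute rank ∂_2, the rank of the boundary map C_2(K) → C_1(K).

n_0=8 n_1=27 n_2=28 n_3=7  [Q]
∂1: piv[hi,hj,hk,hl,hr,ht,hu] rk=7  ker:ij,ik,il,ir,it,iu,jk,jl,jr,jt,ju,kl,kr,ku,lr,lt,lu,rt,ru,tu
∂2: piv[hit,hiu,hjk,hjl,hjr,hju,hkr,hlr,hlu,hru,htu,ijl,ijt,iju,ikl,ikr,iku,ilt,klr] rk=19  ker:ilu,itu,jkr,jlr,jlt,jlu,jru,klu,lru
∂3: piv[hitu,hjlr,hjlu,hjru,hlru,ijlu] rk=6  ker:jlru
rk∂_2=19

rank∂_2=19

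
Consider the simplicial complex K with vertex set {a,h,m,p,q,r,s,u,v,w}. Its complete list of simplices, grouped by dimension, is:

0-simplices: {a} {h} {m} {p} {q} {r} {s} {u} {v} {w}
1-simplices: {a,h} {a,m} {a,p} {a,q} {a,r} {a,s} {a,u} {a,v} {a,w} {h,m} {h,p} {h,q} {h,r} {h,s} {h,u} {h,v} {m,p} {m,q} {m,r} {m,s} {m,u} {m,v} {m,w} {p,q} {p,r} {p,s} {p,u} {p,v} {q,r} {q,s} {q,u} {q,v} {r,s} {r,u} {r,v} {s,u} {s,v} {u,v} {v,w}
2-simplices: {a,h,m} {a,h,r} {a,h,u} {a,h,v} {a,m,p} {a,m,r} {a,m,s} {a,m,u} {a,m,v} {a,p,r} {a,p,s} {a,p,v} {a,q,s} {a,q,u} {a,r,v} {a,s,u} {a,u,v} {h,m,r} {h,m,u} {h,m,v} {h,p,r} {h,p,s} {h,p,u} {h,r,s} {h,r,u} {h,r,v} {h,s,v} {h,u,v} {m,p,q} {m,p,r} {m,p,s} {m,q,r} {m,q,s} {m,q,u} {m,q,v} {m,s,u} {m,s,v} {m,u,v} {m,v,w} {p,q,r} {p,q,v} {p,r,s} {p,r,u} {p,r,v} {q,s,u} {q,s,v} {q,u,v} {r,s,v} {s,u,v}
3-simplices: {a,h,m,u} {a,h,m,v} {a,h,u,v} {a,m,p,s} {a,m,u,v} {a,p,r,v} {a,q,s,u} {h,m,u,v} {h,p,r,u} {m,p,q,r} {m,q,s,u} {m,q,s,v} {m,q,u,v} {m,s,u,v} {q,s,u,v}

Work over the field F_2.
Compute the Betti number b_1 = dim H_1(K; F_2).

n_0=10 n_1=39 n_2=49 n_3=15  [Z2]
∂1: piv[ah,am,ap,aq,ar,as,au,av,aw] rk=9  ker:hm,hp,hq,hr,hs,hu,hv,mp,mq,mr,ms,mu,mv,mw,pq,pr,ps,pu,pv,qr,qs,qu,qv,rs,ru,rv,su,sv,uv,vw
∂2: piv[ahm,ahr,ahu,ahv,amp,amr,ams,amu,amv,apr,aps,apv,aqs,aqu,arv,asu,auv,hpr,hps,hpu,hrs,hru,hsv,mpq,mqr,mqs,mqv,mvw] rk=28  ker:hmr,hmu,hmv,hrv,huv,mpr,mps,mqu,msu,msv,muv,pqr,pqv,prs,pru,prv,qsu,qsv,quv,rsv,suv
∂3: piv[ahmu,ahmv,ahuv,amps,amuv,aprv,aqsu,hpru,mpqr,mqsu,mqsv,mquv,msuv] rk=13  ker:hmuv,qsuv
b_1=(39−9)−28=2

b_1=2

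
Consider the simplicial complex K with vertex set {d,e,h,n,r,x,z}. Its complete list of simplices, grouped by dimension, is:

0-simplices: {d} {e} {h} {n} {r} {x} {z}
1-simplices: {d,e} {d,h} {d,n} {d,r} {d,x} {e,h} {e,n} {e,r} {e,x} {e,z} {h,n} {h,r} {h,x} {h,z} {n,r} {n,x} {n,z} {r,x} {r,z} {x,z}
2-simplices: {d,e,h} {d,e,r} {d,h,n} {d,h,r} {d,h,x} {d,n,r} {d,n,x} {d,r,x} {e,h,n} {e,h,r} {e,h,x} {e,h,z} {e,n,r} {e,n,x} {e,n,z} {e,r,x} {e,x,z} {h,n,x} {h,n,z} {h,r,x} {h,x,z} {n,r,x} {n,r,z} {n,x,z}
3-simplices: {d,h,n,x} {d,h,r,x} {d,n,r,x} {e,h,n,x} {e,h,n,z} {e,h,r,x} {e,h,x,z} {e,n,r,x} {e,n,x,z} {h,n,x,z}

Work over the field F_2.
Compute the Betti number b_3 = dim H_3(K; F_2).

n_0=7 n_1=20 n_2=24 n_3=10  [Z2]
∂1: piv[de,dh,dn,dr,dx,ez] rk=6  ker:eh,en,er,ex,hn,hr,hx,hz,nr,nx,nz,rx,rz,xz
∂2: piv[deh,der,dhn,dhr,dhx,dnr,dnx,drx,ehn,ehx,ehz,enz,exz,nrz] rk=14  ker:ehr,enr,enx,erx,hnx,hnz,hrx,hxz,nrx,nxz
∂3: piv[dhnx,dhrx,dnrx,ehnx,ehnz,ehrx,ehxz,enrx,enxz] rk=9  ker:hnxz
b_3=(10−9)−0=1

b_3=1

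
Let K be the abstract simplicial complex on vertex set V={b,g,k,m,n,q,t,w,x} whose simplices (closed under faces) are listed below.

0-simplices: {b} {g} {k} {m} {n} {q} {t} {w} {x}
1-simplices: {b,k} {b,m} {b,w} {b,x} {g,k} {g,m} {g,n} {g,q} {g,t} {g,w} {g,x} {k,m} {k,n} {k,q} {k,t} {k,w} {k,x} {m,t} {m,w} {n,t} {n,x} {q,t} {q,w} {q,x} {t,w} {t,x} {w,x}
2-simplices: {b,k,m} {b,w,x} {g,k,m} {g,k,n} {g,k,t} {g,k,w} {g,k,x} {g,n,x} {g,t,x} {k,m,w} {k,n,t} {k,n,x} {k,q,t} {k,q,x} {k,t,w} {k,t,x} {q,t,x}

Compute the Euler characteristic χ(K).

n_0=9 n_1=27 n_2=17
χ=+9−27+17=-1

χ(K)=-1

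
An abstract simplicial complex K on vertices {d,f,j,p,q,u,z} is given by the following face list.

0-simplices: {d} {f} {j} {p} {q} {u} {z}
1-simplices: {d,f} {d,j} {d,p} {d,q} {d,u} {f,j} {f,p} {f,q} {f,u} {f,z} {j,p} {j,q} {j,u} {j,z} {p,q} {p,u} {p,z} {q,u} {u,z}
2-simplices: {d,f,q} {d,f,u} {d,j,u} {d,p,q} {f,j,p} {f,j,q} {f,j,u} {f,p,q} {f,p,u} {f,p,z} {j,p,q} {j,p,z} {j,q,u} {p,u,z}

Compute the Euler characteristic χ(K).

χ(K)=2

n_0=7 n_1=19 n_2=14
χ=+7−19+14=2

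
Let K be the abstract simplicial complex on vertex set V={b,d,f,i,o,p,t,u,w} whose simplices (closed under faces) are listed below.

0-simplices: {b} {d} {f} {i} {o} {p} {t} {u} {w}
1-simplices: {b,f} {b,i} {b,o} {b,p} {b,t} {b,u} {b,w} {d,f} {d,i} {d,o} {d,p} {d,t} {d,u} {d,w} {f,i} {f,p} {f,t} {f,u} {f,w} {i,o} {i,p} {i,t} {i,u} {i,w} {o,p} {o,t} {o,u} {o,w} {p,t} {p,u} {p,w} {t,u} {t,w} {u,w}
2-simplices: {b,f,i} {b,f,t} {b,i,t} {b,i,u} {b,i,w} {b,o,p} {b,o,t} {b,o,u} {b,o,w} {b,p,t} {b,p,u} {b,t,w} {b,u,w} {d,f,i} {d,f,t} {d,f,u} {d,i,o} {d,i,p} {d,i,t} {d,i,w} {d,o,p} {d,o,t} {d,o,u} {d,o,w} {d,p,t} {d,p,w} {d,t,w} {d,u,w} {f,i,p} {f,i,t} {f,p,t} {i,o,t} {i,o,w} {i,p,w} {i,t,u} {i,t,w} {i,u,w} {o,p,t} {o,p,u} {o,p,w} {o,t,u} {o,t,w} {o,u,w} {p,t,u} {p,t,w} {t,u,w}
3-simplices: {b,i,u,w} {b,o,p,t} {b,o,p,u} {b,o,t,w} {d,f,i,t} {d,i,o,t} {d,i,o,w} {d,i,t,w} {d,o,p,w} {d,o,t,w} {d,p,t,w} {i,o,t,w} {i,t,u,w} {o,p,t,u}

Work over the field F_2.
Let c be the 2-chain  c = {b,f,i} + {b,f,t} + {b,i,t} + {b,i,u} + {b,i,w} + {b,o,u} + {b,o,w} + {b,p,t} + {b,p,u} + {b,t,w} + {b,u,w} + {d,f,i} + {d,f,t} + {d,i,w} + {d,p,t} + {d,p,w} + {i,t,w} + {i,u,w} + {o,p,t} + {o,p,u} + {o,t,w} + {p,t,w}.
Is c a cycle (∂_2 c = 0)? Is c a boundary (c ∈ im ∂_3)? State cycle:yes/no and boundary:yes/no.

cycle:yes boundary:no

n_0=9 n_1=34 n_2=46 n_3=14  [Z2]
∂1: piv[bf,bi,bo,bp,bt,bu,bw,df] rk=8  ker:di,do,dp,dt,du,dw,fi,fp,ft,fu,fw,io,ip,it,iu,iw,op,ot,ou,ow,pt,pu,pw,tu,tw,uw
∂2: piv[bfi,bft,bit,biu,biw,bop,bot,bou,bow,bpt,bpu,btw,buw,dfi,dft,dfu,dio,dip,diw,dop,dot,dou,dpw,fip,itu] rk=25  ker:dit,dow,dpt,dtw,duw,fit,fpt,iot,iow,ipw,itw,iuw,opt,opu,opw,otu,otw,ouw,ptu,ptw,tuw
∂3: piv[biuw,bopt,bopu,botw,dfit,diot,diow,ditw,dopw,dotw,dptw,ituw,optu] rk=13  ker:iotw
∂2c = 0
c vs im∂3: residual ≠ 0 ⇒ not boundary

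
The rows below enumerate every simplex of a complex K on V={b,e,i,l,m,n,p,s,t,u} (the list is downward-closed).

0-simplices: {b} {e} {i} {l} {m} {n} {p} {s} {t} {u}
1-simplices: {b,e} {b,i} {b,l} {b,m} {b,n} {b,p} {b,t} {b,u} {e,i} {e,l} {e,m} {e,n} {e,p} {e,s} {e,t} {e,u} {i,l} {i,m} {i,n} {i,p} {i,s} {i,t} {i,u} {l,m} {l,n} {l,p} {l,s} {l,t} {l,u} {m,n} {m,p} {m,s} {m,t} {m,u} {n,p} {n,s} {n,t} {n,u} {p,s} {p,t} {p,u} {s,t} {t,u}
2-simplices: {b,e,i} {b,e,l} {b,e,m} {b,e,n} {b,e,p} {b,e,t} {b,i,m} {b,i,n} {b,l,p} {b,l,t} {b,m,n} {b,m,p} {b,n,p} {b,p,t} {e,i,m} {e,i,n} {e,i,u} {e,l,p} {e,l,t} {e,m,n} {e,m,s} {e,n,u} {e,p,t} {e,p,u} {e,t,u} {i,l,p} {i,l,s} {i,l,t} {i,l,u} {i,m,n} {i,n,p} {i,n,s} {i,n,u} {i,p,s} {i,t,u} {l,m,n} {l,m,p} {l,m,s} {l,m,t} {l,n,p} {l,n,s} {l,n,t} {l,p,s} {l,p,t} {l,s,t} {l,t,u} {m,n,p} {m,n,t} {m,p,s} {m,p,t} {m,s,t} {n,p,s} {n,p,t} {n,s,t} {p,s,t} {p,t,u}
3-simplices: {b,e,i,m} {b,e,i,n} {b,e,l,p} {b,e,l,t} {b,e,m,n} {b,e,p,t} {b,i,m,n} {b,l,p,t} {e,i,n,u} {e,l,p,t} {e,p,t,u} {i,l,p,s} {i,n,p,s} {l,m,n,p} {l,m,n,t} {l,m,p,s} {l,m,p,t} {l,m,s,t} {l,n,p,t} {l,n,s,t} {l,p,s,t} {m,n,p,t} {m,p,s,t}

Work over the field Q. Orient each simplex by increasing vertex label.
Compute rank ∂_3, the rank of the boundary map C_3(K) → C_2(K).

n_0=10 n_1=43 n_2=56 n_3=23  [Q]
∂1: piv[be,bi,bl,bm,bn,bp,bt,bu,es] rk=9  ker:ei,el,em,en,ep,et,eu,il,im,in,ip,is,it,iu,lm,ln,lp,ls,lt,lu,mn,mp,ms,mt,mu,np,ns,nt,nu,ps,pt,pu,st,tu
∂2: piv[bei,bel,bem,ben,bep,bet,bim,bin,blp,blt,bmn,bmp,bnp,bpt,eiu,ems,enu,epu,etu,ilp,ils,ilt,ilu,inp,ins,ips,lmn,lmp,lms,lmt,lnt,lst] rk=32  ker:eim,ein,elp,elt,emn,ept,imn,inu,itu,lnp,lns,lps,lpt,ltu,mnp,mnt,mps,mpt,mst,nps,npt,nst,pst,ptu
∂3: piv[beim,bein,belp,belt,bemn,bept,bimn,blpt,einu,eptu,ilps,inps,lmnp,lmnt,lmps,lmpt,lmst,lnpt,lnst,lpst] rk=20  ker:elpt,mnpt,mpst
rk∂_3=20

rank∂_3=20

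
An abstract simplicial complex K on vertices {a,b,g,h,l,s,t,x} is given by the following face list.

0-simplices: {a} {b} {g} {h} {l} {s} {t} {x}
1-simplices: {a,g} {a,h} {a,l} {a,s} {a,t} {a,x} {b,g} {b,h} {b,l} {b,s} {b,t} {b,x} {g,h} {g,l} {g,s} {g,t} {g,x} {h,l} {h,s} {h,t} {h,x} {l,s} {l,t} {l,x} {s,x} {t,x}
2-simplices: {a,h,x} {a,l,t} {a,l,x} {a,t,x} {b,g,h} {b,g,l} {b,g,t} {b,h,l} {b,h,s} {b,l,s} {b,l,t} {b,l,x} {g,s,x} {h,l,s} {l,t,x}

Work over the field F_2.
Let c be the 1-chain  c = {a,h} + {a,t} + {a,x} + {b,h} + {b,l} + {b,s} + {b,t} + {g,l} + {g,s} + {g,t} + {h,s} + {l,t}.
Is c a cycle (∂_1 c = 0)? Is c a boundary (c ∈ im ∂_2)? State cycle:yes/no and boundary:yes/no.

cycle:no boundary:no

n_0=8 n_1=26 n_2=15  [Z2]
∂1: piv[ag,ah,al,as,at,ax,bg] rk=7  ker:bh,bl,bs,bt,bx,gh,gl,gs,gt,gx,hl,hs,ht,hx,ls,lt,lx,sx,tx
∂2: piv[ahx,alt,alx,atx,bgh,bgl,bgt,bhl,bhs,bls,blt,blx,gsx] rk=13  ker:hls,ltx
∂1c = {a} + {g} + {h} + {l} + {s} + {x}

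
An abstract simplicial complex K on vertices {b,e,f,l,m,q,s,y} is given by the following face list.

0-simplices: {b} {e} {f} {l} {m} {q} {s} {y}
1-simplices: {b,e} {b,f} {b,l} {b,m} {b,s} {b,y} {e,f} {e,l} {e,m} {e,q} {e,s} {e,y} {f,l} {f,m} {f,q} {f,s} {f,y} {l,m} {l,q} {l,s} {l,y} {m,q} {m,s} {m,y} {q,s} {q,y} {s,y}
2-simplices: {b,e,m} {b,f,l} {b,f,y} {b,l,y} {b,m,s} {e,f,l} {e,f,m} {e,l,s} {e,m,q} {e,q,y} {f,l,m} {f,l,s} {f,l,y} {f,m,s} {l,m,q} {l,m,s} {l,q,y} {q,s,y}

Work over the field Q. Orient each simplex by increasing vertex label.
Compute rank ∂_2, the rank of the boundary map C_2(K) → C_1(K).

rank∂_2=16

n_0=8 n_1=27 n_2=18  [Q]
∂1: piv[be,bf,bl,bm,bs,by,eq] rk=7  ker:ef,el,em,es,ey,fl,fm,fq,fs,fy,lm,lq,ls,ly,mq,ms,my,qs,qy,sy
∂2: piv[bem,bfl,bfy,bly,bms,efl,efm,els,emq,eqy,flm,fls,fms,lmq,lqy,qsy] rk=16  ker:fly,lms
rk∂_2=16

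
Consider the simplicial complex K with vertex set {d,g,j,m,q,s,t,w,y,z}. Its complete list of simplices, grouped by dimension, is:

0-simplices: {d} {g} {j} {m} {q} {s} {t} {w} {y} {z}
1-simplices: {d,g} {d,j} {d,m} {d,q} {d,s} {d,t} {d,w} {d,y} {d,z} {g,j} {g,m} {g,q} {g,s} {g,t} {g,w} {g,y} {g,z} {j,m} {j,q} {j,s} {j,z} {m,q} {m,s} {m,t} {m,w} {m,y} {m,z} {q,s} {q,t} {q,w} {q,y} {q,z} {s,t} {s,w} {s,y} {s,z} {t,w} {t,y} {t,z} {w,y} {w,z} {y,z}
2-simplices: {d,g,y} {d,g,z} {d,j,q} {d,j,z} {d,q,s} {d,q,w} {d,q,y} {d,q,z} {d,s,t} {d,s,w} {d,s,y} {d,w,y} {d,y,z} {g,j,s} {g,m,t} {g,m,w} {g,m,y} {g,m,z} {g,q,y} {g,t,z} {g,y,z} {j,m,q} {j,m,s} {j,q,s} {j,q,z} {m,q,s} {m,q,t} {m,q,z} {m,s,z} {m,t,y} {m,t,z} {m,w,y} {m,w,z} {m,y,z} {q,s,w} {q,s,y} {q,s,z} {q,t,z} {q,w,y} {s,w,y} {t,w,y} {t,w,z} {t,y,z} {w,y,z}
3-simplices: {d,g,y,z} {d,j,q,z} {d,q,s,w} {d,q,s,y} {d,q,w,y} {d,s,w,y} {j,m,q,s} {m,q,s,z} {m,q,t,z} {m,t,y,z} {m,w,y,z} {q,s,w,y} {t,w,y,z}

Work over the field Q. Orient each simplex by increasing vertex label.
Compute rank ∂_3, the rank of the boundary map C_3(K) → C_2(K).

n_0=10 n_1=42 n_2=44 n_3=13  [Q]
∂1: piv[dg,dj,dm,dq,ds,dt,dw,dy,dz] rk=9  ker:gj,gm,gq,gs,gt,gw,gy,gz,jm,jq,js,jz,mq,ms,mt,mw,my,mz,qs,qt,qw,qy,qz,st,sw,sy,sz,tw,ty,tz,wy,wz,yz
∂2: piv[dgy,dgz,djq,djz,dqs,dqw,dqy,dqz,dst,dsw,dsy,dwy,dyz,gjs,gmt,gmw,gmy,gmz,gqy,gtz,jmq,jms,jqs,mqt,mqz,msz,mty,mwy,mwz,twy] rk=30  ker:gyz,jqz,mqs,mtz,myz,qsw,qsy,qsz,qtz,qwy,swy,twz,tyz,wyz
∂3: piv[dgyz,djqz,dqsw,dqsy,dqwy,dswy,jmqs,mqsz,mqtz,mtyz,mwyz,twyz] rk=12  ker:qswy
rk∂_3=12

rank∂_3=12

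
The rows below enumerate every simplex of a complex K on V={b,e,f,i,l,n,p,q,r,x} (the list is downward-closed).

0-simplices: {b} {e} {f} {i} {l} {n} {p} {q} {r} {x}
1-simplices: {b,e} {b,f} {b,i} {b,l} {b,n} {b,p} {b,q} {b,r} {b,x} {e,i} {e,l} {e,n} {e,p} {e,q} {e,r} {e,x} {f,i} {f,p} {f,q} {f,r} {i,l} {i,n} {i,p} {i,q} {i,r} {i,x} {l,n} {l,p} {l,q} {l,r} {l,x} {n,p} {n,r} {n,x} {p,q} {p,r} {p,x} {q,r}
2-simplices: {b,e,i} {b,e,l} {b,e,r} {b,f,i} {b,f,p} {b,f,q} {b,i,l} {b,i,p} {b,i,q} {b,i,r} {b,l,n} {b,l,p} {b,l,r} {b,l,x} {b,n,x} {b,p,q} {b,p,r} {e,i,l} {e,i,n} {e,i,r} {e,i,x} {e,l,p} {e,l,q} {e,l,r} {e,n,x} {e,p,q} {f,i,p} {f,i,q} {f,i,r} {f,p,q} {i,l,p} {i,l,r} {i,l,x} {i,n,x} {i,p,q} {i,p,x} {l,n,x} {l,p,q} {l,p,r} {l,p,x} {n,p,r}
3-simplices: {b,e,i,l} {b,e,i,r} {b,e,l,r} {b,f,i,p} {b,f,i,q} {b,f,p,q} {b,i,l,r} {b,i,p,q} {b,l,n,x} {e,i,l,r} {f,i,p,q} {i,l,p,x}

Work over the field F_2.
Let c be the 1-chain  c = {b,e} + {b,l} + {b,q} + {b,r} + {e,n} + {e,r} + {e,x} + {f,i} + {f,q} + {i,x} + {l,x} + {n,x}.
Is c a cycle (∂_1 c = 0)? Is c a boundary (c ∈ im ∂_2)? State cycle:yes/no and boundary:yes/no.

n_0=10 n_1=38 n_2=41 n_3=12  [Z2]
∂1: piv[be,bf,bi,bl,bn,bp,bq,br,bx] rk=9  ker:ei,el,en,ep,eq,er,ex,fi,fp,fq,fr,il,in,ip,iq,ir,ix,ln,lp,lq,lr,lx,np,nr,nx,pq,pr,px,qr
∂2: piv[bei,bel,ber,bfi,bfp,bfq,bil,bip,biq,bir,bln,blp,blr,blx,bnx,bpq,bpr,ein,eix,elp,elq,enx,epq,fir,ilx,ipx,npr] rk=27  ker:eil,eir,elr,fip,fiq,fpq,ilp,ilr,inx,ipq,lnx,lpq,lpr,lpx
∂3: piv[beil,beir,belr,bfip,bfiq,bfpq,bilr,bipq,blnx,ilpx] rk=10  ker:eilr,fipq
∂1c = 0
c vs im∂2: reduces to 0 ⇒ boundary

cycle:yes boundary:yes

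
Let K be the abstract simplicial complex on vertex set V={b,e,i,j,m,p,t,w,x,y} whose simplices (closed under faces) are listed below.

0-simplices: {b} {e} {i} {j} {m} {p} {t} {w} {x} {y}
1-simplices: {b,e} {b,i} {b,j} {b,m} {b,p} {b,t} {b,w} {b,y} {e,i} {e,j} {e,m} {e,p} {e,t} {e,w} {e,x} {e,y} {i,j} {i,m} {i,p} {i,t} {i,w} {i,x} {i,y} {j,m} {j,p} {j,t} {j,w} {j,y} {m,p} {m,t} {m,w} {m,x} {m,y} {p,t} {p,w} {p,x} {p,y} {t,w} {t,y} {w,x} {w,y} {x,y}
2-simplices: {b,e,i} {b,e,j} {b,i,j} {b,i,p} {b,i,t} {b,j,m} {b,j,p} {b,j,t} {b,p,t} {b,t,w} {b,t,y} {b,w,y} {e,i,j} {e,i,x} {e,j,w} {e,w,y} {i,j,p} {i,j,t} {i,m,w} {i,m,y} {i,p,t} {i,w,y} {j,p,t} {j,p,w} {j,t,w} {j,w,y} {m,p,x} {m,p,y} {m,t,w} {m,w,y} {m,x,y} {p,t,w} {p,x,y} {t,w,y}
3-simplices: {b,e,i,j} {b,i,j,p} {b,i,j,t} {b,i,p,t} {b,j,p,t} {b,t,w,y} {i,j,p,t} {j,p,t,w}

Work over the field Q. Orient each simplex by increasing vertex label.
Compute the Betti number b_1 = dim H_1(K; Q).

n_0=10 n_1=42 n_2=34 n_3=8  [Q]
∂1: piv[be,bi,bj,bm,bp,bt,bw,by,ex] rk=9  ker:ei,ej,em,ep,et,ew,ey,ij,im,ip,it,iw,ix,iy,jm,jp,jt,jw,jy,mp,mt,mw,mx,my,pt,pw,px,py,tw,ty,wx,wy,xy
∂2: piv[bei,bej,bij,bip,bit,bjm,bjp,bjt,bpt,btw,bty,bwy,eix,ejw,ewy,imw,imy,iwy,jpw,jtw,jwy,mpx,mpy,mtw,mxy] rk=25  ker:eij,ijp,ijt,ipt,jpt,mwy,ptw,pxy,twy
∂3: piv[beij,bijp,bijt,bipt,bjpt,btwy,jptw] rk=7  ker:ijpt
b_1=(42−9)−25=8

b_1=8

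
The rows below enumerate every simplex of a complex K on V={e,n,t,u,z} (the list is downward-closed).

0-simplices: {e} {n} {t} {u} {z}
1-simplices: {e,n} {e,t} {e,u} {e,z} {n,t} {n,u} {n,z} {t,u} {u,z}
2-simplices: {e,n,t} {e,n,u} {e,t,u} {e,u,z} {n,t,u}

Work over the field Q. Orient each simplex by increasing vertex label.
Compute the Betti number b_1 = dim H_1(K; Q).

b_1=1

n_0=5 n_1=9 n_2=5  [Q]
∂1: piv[en,et,eu,ez] rk=4  ker:nt,nu,nz,tu,uz
∂2: piv[ent,enu,etu,euz] rk=4  ker:ntu
b_1=(9−4)−4=1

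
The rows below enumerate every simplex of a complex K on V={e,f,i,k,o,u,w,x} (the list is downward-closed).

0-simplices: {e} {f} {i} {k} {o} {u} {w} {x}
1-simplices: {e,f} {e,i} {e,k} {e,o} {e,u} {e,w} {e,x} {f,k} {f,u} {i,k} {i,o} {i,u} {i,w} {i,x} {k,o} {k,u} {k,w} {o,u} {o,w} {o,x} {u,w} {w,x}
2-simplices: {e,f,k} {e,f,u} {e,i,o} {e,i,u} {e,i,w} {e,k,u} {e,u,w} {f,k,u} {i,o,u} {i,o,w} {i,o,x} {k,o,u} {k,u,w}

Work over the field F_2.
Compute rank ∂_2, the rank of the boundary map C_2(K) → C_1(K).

rank∂_2=12

n_0=8 n_1=22 n_2=13  [Z2]
∂1: piv[ef,ei,ek,eo,eu,ew,ex] rk=7  ker:fk,fu,ik,io,iu,iw,ix,ko,ku,kw,ou,ow,ox,uw,wx
∂2: piv[efk,efu,eio,eiu,eiw,eku,euw,iou,iow,iox,kou,kuw] rk=12  ker:fku
rk∂_2=12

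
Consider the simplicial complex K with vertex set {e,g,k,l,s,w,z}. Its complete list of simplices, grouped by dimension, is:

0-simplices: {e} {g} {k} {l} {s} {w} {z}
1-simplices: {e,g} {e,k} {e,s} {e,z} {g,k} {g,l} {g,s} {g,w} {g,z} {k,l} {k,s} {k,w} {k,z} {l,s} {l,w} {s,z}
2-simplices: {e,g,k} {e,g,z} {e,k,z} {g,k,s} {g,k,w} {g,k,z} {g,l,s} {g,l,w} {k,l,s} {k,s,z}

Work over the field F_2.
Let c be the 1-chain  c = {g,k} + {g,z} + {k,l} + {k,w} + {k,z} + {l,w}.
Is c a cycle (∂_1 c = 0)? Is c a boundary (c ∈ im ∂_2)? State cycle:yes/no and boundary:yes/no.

n_0=7 n_1=16 n_2=10  [Z2]
∂1: piv[eg,ek,es,ez,gl,gw] rk=6  ker:gk,gs,gz,kl,ks,kw,kz,ls,lw,sz
∂2: piv[egk,egz,ekz,gks,gkw,gls,glw,kls,ksz] rk=9  ker:gkz
∂1c = 0
c vs im∂2: reduces to 0 ⇒ boundary

cycle:yes boundary:yes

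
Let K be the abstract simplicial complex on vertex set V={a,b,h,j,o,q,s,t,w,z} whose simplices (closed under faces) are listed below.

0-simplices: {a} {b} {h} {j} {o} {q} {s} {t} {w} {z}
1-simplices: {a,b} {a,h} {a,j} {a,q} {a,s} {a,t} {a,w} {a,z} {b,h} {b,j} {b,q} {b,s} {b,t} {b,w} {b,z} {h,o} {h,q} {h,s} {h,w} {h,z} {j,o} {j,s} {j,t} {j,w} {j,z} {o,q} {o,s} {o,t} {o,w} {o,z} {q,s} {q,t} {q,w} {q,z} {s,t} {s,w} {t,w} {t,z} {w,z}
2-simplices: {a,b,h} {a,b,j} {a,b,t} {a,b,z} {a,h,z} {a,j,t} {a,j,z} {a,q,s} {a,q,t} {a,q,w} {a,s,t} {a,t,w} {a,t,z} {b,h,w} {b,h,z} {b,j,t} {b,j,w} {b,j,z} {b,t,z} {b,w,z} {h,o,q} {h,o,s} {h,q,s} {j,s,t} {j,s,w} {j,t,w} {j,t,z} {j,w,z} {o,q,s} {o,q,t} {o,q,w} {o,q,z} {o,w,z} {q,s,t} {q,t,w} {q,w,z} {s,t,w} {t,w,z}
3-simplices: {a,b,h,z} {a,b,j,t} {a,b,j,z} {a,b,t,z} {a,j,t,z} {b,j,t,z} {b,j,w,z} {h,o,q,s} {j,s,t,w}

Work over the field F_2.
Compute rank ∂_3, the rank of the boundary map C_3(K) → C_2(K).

rank∂_3=8

n_0=10 n_1=39 n_2=38 n_3=9  [Z2]
∂1: piv[ab,ah,aj,aq,as,at,aw,az,ho] rk=9  ker:bh,bj,bq,bs,bt,bw,bz,hq,hs,hw,hz,jo,js,jt,jw,jz,oq,os,ot,ow,oz,qs,qt,qw,qz,st,sw,tw,tz,wz
∂2: piv[abh,abj,abt,abz,ahz,ajt,ajz,aqs,aqt,aqw,ast,atw,atz,bhw,bjw,bwz,hoq,hos,hqs,jst,jsw,jtw,oqt,oqw,oqz,owz] rk=26  ker:bhz,bjt,bjz,btz,jtz,jwz,oqs,qst,qtw,qwz,stw,twz
∂3: piv[abhz,abjt,abjz,abtz,ajtz,bjwz,hoqs,jstw] rk=8  ker:bjtz
rk∂_3=8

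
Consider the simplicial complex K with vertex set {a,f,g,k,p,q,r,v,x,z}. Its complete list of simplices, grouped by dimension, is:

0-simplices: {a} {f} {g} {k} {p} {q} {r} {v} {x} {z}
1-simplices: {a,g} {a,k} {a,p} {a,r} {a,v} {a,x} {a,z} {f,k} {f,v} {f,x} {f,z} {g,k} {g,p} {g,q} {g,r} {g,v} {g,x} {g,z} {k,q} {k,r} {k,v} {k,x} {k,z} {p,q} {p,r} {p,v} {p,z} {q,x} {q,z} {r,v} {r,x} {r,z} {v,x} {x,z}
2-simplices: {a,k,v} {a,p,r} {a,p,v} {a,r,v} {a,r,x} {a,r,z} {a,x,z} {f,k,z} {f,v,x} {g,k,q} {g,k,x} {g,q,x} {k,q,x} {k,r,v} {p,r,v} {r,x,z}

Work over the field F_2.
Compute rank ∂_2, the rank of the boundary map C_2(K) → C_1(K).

n_0=10 n_1=34 n_2=16  [Z2]
∂1: piv[ag,ak,ap,ar,av,ax,az,fk,gq] rk=9  ker:fv,fx,fz,gk,gp,gr,gv,gx,gz,kq,kr,kv,kx,kz,pq,pr,pv,pz,qx,qz,rv,rx,rz,vx,xz
∂2: piv[akv,apr,apv,arv,arx,arz,axz,fkz,fvx,gkq,gkx,gqx,krv] rk=13  ker:kqx,prv,rxz
rk∂_2=13

rank∂_2=13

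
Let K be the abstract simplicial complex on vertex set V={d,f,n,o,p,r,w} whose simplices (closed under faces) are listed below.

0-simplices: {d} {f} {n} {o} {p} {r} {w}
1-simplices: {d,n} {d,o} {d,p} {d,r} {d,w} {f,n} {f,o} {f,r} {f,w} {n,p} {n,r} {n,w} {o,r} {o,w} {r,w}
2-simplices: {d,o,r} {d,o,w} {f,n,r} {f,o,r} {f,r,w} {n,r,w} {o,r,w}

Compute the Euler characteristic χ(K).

χ(K)=-1

n_0=7 n_1=15 n_2=7
χ=+7−15+7=-1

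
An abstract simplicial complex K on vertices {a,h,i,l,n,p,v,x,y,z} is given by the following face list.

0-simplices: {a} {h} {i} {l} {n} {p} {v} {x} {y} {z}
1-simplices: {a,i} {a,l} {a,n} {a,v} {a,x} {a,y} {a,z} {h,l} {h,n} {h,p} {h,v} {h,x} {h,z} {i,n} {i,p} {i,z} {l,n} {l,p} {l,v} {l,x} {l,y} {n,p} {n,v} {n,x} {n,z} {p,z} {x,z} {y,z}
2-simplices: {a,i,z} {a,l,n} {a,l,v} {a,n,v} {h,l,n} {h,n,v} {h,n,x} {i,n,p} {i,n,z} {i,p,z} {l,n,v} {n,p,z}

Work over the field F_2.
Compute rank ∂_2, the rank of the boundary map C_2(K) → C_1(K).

rank∂_2=10

n_0=10 n_1=28 n_2=12  [Z2]
∂1: piv[ai,al,an,av,ax,ay,az,hl,hp] rk=9  ker:hn,hv,hx,hz,in,ip,iz,ln,lp,lv,lx,ly,np,nv,nx,nz,pz,xz,yz
∂2: piv[aiz,aln,alv,anv,hln,hnv,hnx,inp,inz,ipz] rk=10  ker:lnv,npz
rk∂_2=10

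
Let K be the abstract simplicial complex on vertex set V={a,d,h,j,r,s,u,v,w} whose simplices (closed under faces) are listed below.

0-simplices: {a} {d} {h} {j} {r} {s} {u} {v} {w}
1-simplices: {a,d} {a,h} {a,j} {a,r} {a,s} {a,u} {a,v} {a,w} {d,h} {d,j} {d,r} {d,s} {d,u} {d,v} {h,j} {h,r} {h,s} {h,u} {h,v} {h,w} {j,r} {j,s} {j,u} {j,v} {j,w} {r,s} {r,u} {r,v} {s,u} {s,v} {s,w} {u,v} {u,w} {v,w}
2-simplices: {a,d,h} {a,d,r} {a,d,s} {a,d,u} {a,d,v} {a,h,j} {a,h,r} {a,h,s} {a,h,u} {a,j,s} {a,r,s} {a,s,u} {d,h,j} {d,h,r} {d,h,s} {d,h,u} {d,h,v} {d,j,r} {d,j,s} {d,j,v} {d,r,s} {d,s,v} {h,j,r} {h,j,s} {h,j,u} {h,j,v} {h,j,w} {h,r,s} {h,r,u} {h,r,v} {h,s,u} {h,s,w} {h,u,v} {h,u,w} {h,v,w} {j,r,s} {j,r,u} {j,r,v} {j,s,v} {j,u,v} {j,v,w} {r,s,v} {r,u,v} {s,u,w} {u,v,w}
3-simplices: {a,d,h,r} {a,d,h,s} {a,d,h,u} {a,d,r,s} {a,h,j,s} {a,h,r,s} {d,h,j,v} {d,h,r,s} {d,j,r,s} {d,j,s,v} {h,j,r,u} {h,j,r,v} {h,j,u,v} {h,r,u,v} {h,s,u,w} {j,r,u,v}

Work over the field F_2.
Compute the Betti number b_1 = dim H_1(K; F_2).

b_1=1

n_0=9 n_1=34 n_2=45 n_3=16  [Z2]
∂1: piv[ad,ah,aj,ar,as,au,av,aw] rk=8  ker:dh,dj,dr,ds,du,dv,hj,hr,hs,hu,hv,hw,jr,js,ju,jv,jw,rs,ru,rv,su,sv,sw,uv,uw,vw
∂2: piv[adh,adr,ads,adu,adv,ahj,ahr,ahs,ahu,ajs,ars,asu,dhj,dhv,djr,djv,dsv,hju,hjw,hru,hrv,hsw,huv,huw,hvw] rk=25  ker:dhr,dhs,dhu,djs,drs,hjr,hjs,hjv,hrs,hsu,jrs,jru,jrv,jsv,juv,jvw,rsv,ruv,suw,uvw
∂3: piv[adhr,adhs,adhu,adrs,ahjs,ahrs,dhjv,djrs,djsv,hjru,hjrv,hjuv,hruv,hsuw] rk=14  ker:dhrs,jruv
b_1=(34−8)−25=1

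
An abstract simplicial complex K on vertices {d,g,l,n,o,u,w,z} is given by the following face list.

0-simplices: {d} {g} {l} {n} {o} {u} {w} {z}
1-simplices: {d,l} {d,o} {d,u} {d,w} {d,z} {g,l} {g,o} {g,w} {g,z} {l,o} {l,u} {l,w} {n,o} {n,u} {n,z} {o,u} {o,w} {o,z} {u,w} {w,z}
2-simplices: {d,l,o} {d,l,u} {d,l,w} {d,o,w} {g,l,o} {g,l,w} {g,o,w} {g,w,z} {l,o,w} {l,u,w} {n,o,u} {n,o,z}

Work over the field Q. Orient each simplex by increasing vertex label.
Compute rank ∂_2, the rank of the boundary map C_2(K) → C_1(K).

rank∂_2=10

n_0=8 n_1=20 n_2=12  [Q]
∂1: piv[dl,do,du,dw,dz,gl,no] rk=7  ker:go,gw,gz,lo,lu,lw,nu,nz,ou,ow,oz,uw,wz
∂2: piv[dlo,dlu,dlw,dow,glo,glw,gwz,luw,nou,noz] rk=10  ker:gow,low
rk∂_2=10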